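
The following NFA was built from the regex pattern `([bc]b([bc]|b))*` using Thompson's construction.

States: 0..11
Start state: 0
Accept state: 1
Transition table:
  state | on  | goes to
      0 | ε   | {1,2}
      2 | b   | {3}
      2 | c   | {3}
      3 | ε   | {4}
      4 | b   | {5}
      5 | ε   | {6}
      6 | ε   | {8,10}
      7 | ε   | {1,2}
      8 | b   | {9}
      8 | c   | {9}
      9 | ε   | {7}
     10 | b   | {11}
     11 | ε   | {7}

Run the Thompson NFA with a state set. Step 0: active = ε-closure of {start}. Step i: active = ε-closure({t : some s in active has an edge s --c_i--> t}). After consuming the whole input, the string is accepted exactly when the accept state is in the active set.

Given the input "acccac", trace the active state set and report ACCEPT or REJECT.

Answer: REJECT

Steps:
initial (ε-close {0}): {0,1,2}
'a' @ 1: {}  — state set empty
rest 'cccac' ignored (set empty)
after full input: {}  (accept=1 not in)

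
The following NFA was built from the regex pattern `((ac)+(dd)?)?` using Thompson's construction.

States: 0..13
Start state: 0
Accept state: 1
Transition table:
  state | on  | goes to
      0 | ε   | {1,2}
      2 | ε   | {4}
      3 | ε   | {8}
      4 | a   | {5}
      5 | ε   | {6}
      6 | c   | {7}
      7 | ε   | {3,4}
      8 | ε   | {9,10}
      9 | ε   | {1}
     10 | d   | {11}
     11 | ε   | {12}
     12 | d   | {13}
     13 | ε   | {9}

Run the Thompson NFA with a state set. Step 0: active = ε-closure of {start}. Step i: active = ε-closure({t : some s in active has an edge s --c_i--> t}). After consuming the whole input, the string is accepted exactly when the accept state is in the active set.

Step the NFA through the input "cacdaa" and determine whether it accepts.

Answer: REJECT

Steps:
initial (ε-close {0}): {0,1,2,4}
'c' @ 1: {}  — dead — no transitions
rest 'acdaa' ignored (set empty)
end set {} — state 1 not in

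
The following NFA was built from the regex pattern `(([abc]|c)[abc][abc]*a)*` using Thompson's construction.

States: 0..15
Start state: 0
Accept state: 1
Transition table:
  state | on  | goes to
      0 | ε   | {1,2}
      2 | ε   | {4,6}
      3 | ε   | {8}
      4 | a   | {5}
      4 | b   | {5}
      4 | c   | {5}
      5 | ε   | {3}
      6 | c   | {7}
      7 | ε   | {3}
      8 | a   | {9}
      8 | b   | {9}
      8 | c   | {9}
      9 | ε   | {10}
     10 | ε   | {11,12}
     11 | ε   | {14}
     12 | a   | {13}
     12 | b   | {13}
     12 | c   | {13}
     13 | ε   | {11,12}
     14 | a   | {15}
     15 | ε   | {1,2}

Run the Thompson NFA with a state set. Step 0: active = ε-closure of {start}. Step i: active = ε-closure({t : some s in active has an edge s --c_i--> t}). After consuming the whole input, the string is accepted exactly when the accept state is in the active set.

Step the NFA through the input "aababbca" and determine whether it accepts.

Answer: ACCEPT

Derivation:
initial (ε-close {0}): {0,1,2,4,6}
'a' @ 1: {3,5,8}
'a' @ 2: {9,10,11,12,14}
'b' @ 3: {11,12,13,14}
'a' @ 4: {1,2,4,6,11,12,13,14,15}  (accept∈set)
'b' @ 5: {3,5,8,11,12,13,14}
'b' @ 6: {9,10,11,12,13,14}
'c' @ 7: {11,12,13,14}
'a' @ 8: {1,2,4,6,11,12,13,14,15}  (accept∈set)
final: {1,2,4,6,11,12,13,14,15}; accept 1 in set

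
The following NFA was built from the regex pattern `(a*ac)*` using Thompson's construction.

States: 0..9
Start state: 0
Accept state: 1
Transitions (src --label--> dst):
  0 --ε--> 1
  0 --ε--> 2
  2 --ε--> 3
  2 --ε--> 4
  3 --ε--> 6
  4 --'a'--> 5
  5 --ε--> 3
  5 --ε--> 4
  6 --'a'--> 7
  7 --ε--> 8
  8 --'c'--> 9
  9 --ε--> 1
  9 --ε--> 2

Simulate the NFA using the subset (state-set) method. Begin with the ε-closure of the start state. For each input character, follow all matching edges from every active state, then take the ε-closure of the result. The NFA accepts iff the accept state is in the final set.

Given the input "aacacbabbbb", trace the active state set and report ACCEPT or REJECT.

initial (ε-close {0}): {0,1,2,3,4,6}
'a' @ 1: {3,4,5,6,7,8}
'a' @ 2: {3,4,5,6,7,8}
'c' @ 3: {1,2,3,4,6,9}  [accepting]
'a' @ 4: {3,4,5,6,7,8}
'c' @ 5: {1,2,3,4,6,9}  [accepting]
'b' @ 6: {}  — state set empty
rest 'abbbb' ignored (set empty)
end set {} — state 1 not in

Answer: REJECT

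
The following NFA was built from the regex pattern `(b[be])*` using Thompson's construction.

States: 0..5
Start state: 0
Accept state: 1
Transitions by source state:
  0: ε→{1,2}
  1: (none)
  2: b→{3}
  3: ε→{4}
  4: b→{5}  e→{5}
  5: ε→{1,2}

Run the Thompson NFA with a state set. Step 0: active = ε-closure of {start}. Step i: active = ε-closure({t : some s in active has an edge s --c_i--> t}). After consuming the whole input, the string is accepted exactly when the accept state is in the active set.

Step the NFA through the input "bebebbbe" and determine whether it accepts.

start: ε-closure({0}) = {0,1,2}
'b' @ 1: {3,4}
'e' @ 2: {1,2,5}  ✓accept
'b' @ 3: {3,4}
'e' @ 4: {1,2,5}  ✓accept
'b' @ 5: {3,4}
'b' @ 6: {1,2,5}  ✓accept
'b' @ 7: {3,4}
'e' @ 8: {1,2,5}  ✓accept
after full input: {1,2,5}  (accept=1 in)

Answer: ACCEPT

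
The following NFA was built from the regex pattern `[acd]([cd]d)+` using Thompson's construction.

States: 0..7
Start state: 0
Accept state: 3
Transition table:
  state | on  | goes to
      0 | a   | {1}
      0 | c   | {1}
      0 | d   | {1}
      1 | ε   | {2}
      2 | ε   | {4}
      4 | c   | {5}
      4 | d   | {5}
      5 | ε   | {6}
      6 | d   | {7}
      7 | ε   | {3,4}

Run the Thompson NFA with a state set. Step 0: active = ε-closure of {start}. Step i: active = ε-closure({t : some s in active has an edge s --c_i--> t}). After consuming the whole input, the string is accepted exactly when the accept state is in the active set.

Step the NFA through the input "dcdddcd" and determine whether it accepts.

S₀ = ε-closure({0}) = {0}
'd' @ 1: {1,2,4}
'c' @ 2: {5,6}
'd' @ 3: {3,4,7}  ✓accept
'd' @ 4: {5,6}
'd' @ 5: {3,4,7}  ✓accept
'c' @ 6: {5,6}
'd' @ 7: {3,4,7}  ✓accept
end set {3,4,7} — state 3 in

Answer: ACCEPT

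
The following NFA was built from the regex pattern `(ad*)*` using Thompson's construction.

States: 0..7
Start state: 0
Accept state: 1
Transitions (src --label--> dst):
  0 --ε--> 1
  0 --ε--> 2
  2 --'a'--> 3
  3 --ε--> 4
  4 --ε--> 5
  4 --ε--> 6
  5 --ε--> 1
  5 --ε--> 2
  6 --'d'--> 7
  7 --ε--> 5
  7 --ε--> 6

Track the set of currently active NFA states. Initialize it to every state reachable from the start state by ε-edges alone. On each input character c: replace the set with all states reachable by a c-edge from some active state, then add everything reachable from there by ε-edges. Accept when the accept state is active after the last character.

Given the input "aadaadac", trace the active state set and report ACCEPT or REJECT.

Answer: REJECT

Steps:
start: ε-closure({0}) = {0,1,2}
'a' @ 1: {1,2,3,4,5,6}  (accept∈set)
'a' @ 2: {1,2,3,4,5,6}  (accept∈set)
'd' @ 3: {1,2,5,6,7}  (accept∈set)
'a' @ 4: {1,2,3,4,5,6}  (accept∈set)
'a' @ 5: {1,2,3,4,5,6}  (accept∈set)
'd' @ 6: {1,2,5,6,7}  (accept∈set)
'a' @ 7: {1,2,3,4,5,6}  (accept∈set)
'c' @ 8: {}  — no active states
final: {}; accept 1 not in set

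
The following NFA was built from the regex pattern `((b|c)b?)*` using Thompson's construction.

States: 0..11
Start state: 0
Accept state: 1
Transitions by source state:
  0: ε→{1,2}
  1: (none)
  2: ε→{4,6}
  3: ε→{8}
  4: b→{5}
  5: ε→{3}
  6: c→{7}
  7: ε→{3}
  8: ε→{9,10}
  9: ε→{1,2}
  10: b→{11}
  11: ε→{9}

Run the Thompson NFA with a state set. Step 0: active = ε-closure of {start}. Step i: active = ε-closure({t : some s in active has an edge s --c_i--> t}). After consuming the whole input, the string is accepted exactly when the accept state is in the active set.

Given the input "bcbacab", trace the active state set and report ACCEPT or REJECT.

initial (ε-close {0}): {0,1,2,4,6}
'b' @ 1: {1,2,3,4,5,6,8,9,10}  [accepting]
'c' @ 2: {1,2,3,4,6,7,8,9,10}  [accepting]
'b' @ 3: {1,2,3,4,5,6,8,9,10,11}  [accepting]
'a' @ 4: {}  — no active states
rest 'cab' ignored (set empty)
end set {} — state 1 not in

Answer: REJECT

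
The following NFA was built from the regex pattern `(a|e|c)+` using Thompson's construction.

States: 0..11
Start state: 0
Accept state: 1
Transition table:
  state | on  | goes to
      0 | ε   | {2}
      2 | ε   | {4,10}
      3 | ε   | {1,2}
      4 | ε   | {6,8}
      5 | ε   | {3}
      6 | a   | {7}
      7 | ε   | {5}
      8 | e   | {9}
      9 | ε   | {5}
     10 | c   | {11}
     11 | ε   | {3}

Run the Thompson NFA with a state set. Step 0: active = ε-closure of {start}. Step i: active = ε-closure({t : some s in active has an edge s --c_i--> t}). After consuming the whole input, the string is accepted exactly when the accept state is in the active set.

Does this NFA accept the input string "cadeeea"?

Answer: REJECT

Derivation:
start: ε-closure({0}) = {0,2,4,6,8,10}
'c' @ 1: {1,2,3,4,6,8,10,11}  ✓accept
'a' @ 2: {1,2,3,4,5,6,7,8,10}  ✓accept
'd' @ 3: {}  — state set empty
rest 'eeea' ignored (set empty)
after full input: {}  (accept=1 not in)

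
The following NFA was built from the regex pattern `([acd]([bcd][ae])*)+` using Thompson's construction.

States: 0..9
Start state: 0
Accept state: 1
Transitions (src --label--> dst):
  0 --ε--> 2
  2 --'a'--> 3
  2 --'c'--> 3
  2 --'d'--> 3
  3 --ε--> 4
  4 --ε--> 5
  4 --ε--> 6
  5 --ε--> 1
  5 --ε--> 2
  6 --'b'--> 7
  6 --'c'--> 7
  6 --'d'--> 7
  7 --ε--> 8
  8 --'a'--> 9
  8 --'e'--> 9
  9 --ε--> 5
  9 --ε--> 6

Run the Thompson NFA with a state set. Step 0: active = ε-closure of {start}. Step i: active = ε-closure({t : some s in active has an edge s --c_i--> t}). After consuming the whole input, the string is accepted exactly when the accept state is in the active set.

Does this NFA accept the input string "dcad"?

initial (ε-close {0}): {0,2}
'd' @ 1: {1,2,3,4,5,6}  [accepting]
'c' @ 2: {1,2,3,4,5,6,7,8}  [accepting]
'a' @ 3: {1,2,3,4,5,6,9}  [accepting]
'd' @ 4: {1,2,3,4,5,6,7,8}  [accepting]
end set {1,2,3,4,5,6,7,8} — state 1 in

Answer: ACCEPT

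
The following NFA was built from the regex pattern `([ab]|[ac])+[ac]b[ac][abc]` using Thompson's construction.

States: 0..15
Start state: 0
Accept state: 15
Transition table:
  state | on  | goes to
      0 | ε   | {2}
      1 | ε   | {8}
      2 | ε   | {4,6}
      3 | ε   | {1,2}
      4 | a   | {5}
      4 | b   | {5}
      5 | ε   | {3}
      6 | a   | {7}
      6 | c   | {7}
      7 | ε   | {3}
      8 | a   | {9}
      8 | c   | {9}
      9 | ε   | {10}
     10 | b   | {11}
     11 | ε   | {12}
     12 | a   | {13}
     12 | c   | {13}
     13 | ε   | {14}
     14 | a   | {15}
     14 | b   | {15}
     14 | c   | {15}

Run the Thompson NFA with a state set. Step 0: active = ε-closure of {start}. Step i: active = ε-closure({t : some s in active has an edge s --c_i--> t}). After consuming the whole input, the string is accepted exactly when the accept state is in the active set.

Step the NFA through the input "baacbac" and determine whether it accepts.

initial (ε-close {0}): {0,2,4,6}
'b' @ 1: {1,2,3,4,5,6,8}
'a' @ 2: {1,2,3,4,5,6,7,8,9,10}
'a' @ 3: {1,2,3,4,5,6,7,8,9,10}
'c' @ 4: {1,2,3,4,6,7,8,9,10}
'b' @ 5: {1,2,3,4,5,6,8,11,12}
'a' @ 6: {1,2,3,4,5,6,7,8,9,10,13,14}
'c' @ 7: {1,2,3,4,6,7,8,9,10,15}  ✓accept
after full input: {1,2,3,4,6,7,8,9,10,15}  (accept=15 in)

Answer: ACCEPT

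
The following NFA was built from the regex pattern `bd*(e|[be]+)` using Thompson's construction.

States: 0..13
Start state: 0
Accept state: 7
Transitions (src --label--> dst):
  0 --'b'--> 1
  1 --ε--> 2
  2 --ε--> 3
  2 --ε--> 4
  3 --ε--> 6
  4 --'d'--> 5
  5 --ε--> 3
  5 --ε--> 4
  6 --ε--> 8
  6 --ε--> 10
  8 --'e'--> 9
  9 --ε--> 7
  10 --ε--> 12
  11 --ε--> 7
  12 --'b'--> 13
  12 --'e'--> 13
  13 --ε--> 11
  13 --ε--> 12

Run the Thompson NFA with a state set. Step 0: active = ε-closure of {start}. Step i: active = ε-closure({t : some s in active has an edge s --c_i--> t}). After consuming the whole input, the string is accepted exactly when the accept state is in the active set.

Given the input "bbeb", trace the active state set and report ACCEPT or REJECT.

Answer: ACCEPT

Derivation:
initial (ε-close {0}): {0}
'b' @ 1: {1,2,3,4,6,8,10,12}
'b' @ 2: {7,11,12,13}  ✓accept
'e' @ 3: {7,11,12,13}  ✓accept
'b' @ 4: {7,11,12,13}  ✓accept
final: {7,11,12,13}; accept 7 in set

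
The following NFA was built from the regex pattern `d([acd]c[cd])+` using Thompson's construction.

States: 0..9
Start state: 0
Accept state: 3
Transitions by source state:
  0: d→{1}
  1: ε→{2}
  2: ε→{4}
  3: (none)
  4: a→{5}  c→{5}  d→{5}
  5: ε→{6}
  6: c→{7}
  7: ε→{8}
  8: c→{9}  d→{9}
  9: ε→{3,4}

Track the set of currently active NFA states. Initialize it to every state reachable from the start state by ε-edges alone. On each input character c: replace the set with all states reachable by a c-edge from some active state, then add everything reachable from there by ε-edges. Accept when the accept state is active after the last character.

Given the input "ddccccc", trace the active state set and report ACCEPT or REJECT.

Answer: ACCEPT

Steps:
S₀ = ε-closure({0}) = {0}
'd' @ 1: {1,2,4}
'd' @ 2: {5,6}
'c' @ 3: {7,8}
'c' @ 4: {3,4,9}  [accepting]
'c' @ 5: {5,6}
'c' @ 6: {7,8}
'c' @ 7: {3,4,9}  [accepting]
final: {3,4,9}; accept 3 in set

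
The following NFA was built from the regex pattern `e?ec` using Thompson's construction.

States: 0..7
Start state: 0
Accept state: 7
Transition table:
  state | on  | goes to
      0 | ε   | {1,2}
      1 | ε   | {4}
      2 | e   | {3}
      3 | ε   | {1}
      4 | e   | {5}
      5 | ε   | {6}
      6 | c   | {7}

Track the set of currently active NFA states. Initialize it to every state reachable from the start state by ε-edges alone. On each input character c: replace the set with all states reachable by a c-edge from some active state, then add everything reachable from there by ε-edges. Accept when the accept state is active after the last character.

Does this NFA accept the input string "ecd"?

Answer: REJECT

Derivation:
S₀ = ε-closure({0}) = {0,1,2,4}
'e' @ 1: {1,3,4,5,6}
'c' @ 2: {7}  ✓accept
'd' @ 3: {}  — dead — no transitions
after full input: {}  (accept=7 not in)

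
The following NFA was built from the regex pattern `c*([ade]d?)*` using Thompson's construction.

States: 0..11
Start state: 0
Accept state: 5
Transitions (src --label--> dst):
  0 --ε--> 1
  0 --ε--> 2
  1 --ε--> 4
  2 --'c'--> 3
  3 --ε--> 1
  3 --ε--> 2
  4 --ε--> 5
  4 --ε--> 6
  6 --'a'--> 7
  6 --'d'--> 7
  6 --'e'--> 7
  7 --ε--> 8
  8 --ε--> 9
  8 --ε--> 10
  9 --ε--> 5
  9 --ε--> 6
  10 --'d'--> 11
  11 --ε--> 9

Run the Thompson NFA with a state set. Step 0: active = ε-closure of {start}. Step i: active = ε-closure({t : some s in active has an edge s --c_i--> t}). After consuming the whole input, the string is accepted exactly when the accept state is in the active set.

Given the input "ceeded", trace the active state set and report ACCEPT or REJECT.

Answer: ACCEPT

Trace:
S₀ = ε-closure({0}) = {0,1,2,4,5,6}
'c' @ 1: {1,2,3,4,5,6}  [accepting]
'e' @ 2: {5,6,7,8,9,10}  [accepting]
'e' @ 3: {5,6,7,8,9,10}  [accepting]
'd' @ 4: {5,6,7,8,9,10,11}  [accepting]
'e' @ 5: {5,6,7,8,9,10}  [accepting]
'd' @ 6: {5,6,7,8,9,10,11}  [accepting]
after full input: {5,6,7,8,9,10,11}  (accept=5 in)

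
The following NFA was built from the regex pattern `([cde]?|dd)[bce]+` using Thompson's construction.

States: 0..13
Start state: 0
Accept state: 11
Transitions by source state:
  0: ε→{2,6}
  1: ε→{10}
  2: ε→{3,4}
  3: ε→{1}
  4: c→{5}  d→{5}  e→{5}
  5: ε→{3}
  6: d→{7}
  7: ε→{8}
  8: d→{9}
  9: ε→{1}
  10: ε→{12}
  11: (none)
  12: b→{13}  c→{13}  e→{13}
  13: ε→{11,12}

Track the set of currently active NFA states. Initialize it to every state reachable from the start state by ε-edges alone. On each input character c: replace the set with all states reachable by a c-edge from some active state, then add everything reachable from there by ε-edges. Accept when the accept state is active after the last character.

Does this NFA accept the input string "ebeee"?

start: ε-closure({0}) = {0,1,2,3,4,6,10,12}
'e' @ 1: {1,3,5,10,11,12,13}  ✓accept
'b' @ 2: {11,12,13}  ✓accept
'e' @ 3: {11,12,13}  ✓accept
'e' @ 4: {11,12,13}  ✓accept
'e' @ 5: {11,12,13}  ✓accept
final: {11,12,13}; accept 11 in set

Answer: ACCEPT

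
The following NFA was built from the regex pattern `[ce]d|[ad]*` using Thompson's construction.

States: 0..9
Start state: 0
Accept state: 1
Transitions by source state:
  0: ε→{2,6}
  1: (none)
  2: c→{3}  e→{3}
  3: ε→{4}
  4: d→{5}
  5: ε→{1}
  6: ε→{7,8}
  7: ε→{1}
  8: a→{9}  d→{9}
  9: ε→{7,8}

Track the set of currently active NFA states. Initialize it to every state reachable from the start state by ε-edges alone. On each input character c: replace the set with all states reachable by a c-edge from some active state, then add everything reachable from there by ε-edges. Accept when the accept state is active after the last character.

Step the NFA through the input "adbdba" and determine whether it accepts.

Answer: REJECT

Trace:
S₀ = ε-closure({0}) = {0,1,2,6,7,8}
'a' @ 1: {1,7,8,9}  (accept∈set)
'd' @ 2: {1,7,8,9}  (accept∈set)
'b' @ 3: {}  — state set empty
rest 'dba' ignored (set empty)
end set {} — state 1 not in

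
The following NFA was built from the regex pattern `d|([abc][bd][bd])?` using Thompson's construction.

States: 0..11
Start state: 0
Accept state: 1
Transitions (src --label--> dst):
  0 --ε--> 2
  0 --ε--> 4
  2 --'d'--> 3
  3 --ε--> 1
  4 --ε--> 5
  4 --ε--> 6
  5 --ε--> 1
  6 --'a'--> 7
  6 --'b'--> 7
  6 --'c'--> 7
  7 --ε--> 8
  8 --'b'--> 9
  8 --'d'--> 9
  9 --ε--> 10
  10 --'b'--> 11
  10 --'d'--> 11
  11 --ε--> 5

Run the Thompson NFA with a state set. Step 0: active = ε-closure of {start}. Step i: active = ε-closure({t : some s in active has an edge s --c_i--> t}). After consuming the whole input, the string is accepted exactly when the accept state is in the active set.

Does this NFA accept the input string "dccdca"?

Answer: REJECT

Derivation:
S₀ = ε-closure({0}) = {0,1,2,4,5,6}
'd' @ 1: {1,3}  (accept∈set)
'c' @ 2: {}  — dead — no transitions
rest 'cdca' ignored (set empty)
final: {}; accept 1 not in set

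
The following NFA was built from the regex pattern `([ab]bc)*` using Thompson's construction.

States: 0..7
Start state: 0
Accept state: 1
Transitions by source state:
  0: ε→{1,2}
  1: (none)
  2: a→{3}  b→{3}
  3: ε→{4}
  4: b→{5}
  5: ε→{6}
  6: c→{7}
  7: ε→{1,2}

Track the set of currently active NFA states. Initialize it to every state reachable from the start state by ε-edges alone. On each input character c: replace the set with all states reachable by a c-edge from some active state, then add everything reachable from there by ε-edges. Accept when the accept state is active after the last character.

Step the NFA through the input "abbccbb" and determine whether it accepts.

Answer: REJECT

Derivation:
initial (ε-close {0}): {0,1,2}
'a' @ 1: {3,4}
'b' @ 2: {5,6}
'b' @ 3: {}  — dead — no transitions
rest 'ccbb' ignored (set empty)
after full input: {}  (accept=1 not in)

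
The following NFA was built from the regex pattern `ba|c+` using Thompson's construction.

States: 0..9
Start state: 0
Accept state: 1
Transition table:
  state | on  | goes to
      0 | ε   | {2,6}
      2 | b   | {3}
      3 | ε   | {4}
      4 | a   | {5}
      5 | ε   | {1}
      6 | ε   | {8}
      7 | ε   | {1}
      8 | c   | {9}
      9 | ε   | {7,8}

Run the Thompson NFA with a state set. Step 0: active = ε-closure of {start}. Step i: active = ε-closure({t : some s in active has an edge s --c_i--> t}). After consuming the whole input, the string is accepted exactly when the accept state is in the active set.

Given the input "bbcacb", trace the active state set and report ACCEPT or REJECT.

Answer: REJECT

Steps:
start: ε-closure({0}) = {0,2,6,8}
'b' @ 1: {3,4}
'b' @ 2: {}  — dead — no transitions
rest 'cacb' ignored (set empty)
after full input: {}  (accept=1 not in)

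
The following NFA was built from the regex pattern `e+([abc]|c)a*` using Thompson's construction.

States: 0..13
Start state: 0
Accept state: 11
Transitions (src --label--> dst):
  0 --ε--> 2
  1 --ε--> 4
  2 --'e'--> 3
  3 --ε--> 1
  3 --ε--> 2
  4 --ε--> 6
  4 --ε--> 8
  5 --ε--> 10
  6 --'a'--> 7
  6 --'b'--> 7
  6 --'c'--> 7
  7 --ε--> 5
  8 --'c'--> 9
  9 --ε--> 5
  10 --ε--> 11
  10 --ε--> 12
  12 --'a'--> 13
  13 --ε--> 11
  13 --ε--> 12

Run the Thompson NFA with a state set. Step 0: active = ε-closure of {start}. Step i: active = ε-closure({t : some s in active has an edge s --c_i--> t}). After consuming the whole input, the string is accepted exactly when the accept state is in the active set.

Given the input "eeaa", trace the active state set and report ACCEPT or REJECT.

S₀ = ε-closure({0}) = {0,2}
'e' @ 1: {1,2,3,4,6,8}
'e' @ 2: {1,2,3,4,6,8}
'a' @ 3: {5,7,10,11,12}  ✓accept
'a' @ 4: {11,12,13}  ✓accept
after full input: {11,12,13}  (accept=11 in)

Answer: ACCEPT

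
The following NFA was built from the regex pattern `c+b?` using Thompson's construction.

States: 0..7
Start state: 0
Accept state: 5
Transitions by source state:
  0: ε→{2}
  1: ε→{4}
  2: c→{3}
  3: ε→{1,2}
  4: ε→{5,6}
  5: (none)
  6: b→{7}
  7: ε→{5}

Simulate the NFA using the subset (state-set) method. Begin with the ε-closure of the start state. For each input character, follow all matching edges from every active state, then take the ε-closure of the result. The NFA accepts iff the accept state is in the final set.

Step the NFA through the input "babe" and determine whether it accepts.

initial (ε-close {0}): {0,2}
'b' @ 1: {}  — dead — no transitions
rest 'abe' ignored (set empty)
final: {}; accept 5 not in set

Answer: REJECT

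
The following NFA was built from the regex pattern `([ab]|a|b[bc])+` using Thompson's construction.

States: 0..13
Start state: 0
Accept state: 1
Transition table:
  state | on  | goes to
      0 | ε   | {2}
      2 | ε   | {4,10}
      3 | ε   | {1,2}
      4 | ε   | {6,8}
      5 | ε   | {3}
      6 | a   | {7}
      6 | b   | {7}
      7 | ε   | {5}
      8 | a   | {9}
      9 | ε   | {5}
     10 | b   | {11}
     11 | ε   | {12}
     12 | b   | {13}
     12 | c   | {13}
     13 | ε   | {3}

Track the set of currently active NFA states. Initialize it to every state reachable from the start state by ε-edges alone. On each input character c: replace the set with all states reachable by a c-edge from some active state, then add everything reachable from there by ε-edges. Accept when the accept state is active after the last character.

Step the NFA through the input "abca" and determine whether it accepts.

Answer: ACCEPT

Steps:
initial (ε-close {0}): {0,2,4,6,8,10}
'a' @ 1: {1,2,3,4,5,6,7,8,9,10}  (accept∈set)
'b' @ 2: {1,2,3,4,5,6,7,8,10,11,12}  (accept∈set)
'c' @ 3: {1,2,3,4,6,8,10,13}  (accept∈set)
'a' @ 4: {1,2,3,4,5,6,7,8,9,10}  (accept∈set)
end set {1,2,3,4,5,6,7,8,9,10} — state 1 in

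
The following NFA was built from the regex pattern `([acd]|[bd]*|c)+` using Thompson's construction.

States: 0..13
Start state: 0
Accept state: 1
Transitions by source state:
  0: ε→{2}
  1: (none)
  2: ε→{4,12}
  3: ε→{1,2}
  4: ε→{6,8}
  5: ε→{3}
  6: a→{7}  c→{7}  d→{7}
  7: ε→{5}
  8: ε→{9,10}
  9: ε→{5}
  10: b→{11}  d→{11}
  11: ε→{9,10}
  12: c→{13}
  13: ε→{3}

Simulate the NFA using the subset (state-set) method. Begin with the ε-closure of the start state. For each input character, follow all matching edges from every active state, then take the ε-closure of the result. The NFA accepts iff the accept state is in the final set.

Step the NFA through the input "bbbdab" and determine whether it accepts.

Answer: ACCEPT

Trace:
initial (ε-close {0}): {0,1,2,3,4,5,6,8,9,10,12}
'b' @ 1: {1,2,3,4,5,6,8,9,10,11,12}  ✓accept
'b' @ 2: {1,2,3,4,5,6,8,9,10,11,12}  ✓accept
'b' @ 3: {1,2,3,4,5,6,8,9,10,11,12}  ✓accept
'd' @ 4: {1,2,3,4,5,6,7,8,9,10,11,12}  ✓accept
'a' @ 5: {1,2,3,4,5,6,7,8,9,10,12}  ✓accept
'b' @ 6: {1,2,3,4,5,6,8,9,10,11,12}  ✓accept
end set {1,2,3,4,5,6,8,9,10,11,12} — state 1 in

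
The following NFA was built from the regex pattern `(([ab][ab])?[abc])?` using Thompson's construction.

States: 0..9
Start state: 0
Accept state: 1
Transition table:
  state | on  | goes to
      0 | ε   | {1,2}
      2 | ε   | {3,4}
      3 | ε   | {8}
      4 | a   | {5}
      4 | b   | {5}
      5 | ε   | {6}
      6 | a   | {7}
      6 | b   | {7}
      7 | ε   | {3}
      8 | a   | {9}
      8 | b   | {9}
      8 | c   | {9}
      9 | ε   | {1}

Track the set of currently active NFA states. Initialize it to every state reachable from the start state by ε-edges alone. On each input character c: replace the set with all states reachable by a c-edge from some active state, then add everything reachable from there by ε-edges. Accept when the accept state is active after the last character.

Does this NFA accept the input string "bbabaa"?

Answer: REJECT

Derivation:
initial (ε-close {0}): {0,1,2,3,4,8}
'b' @ 1: {1,5,6,9}  (accept∈set)
'b' @ 2: {3,7,8}
'a' @ 3: {1,9}  (accept∈set)
'b' @ 4: {}  — dead — no transitions
rest 'aa' ignored (set empty)
end set {} — state 1 not in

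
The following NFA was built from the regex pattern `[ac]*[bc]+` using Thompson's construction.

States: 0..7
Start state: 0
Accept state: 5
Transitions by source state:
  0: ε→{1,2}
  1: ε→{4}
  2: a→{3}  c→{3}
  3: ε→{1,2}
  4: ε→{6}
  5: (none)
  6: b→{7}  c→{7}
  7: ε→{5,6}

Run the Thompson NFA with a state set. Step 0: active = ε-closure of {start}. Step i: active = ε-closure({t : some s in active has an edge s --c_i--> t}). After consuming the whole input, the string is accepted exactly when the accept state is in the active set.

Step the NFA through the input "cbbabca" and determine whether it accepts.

start: ε-closure({0}) = {0,1,2,4,6}
'c' @ 1: {1,2,3,4,5,6,7}  (accept∈set)
'b' @ 2: {5,6,7}  (accept∈set)
'b' @ 3: {5,6,7}  (accept∈set)
'a' @ 4: {}  — dead — no transitions
rest 'bca' ignored (set empty)
end set {} — state 5 not in

Answer: REJECT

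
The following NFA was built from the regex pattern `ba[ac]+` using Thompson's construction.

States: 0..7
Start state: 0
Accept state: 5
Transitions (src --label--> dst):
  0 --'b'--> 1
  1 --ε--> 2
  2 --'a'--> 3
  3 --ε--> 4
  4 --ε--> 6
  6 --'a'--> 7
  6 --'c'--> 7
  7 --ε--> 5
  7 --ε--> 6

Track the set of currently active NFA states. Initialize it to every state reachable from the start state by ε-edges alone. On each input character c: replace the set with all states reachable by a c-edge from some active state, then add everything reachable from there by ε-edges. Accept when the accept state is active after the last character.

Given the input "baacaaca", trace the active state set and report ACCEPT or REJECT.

start: ε-closure({0}) = {0}
'b' @ 1: {1,2}
'a' @ 2: {3,4,6}
'a' @ 3: {5,6,7}  (accept∈set)
'c' @ 4: {5,6,7}  (accept∈set)
'a' @ 5: {5,6,7}  (accept∈set)
'a' @ 6: {5,6,7}  (accept∈set)
'c' @ 7: {5,6,7}  (accept∈set)
'a' @ 8: {5,6,7}  (accept∈set)
end set {5,6,7} — state 5 in

Answer: ACCEPT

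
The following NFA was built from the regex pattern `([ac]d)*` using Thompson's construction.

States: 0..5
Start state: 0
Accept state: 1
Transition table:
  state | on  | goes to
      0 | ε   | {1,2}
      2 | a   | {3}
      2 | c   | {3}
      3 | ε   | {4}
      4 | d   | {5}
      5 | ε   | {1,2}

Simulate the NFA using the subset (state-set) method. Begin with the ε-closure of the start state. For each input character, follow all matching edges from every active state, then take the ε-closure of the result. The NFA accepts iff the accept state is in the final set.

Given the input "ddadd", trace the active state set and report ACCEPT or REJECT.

Answer: REJECT

Trace:
start: ε-closure({0}) = {0,1,2}
'd' @ 1: {}  — state set empty
rest 'dadd' ignored (set empty)
after full input: {}  (accept=1 not in)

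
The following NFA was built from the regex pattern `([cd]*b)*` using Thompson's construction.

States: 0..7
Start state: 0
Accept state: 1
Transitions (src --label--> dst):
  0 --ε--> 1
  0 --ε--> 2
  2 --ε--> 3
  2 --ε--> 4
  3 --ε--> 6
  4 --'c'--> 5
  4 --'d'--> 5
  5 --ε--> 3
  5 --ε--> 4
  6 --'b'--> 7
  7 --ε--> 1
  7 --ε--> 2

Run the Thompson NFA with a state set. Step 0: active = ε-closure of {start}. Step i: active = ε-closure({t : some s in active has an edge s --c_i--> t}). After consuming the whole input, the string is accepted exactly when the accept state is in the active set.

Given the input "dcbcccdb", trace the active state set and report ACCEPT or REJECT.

S₀ = ε-closure({0}) = {0,1,2,3,4,6}
'd' @ 1: {3,4,5,6}
'c' @ 2: {3,4,5,6}
'b' @ 3: {1,2,3,4,6,7}  ✓accept
'c' @ 4: {3,4,5,6}
'c' @ 5: {3,4,5,6}
'c' @ 6: {3,4,5,6}
'd' @ 7: {3,4,5,6}
'b' @ 8: {1,2,3,4,6,7}  ✓accept
after full input: {1,2,3,4,6,7}  (accept=1 in)

Answer: ACCEPT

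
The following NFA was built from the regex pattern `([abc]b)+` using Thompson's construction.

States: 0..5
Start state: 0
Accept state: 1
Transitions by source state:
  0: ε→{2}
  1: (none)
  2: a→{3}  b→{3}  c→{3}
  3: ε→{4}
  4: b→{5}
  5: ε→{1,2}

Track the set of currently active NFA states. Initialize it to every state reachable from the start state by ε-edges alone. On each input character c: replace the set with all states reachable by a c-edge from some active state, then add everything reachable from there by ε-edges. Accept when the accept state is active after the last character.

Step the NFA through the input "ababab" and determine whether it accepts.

initial (ε-close {0}): {0,2}
'a' @ 1: {3,4}
'b' @ 2: {1,2,5}  [accepting]
'a' @ 3: {3,4}
'b' @ 4: {1,2,5}  [accepting]
'a' @ 5: {3,4}
'b' @ 6: {1,2,5}  [accepting]
end set {1,2,5} — state 1 in

Answer: ACCEPT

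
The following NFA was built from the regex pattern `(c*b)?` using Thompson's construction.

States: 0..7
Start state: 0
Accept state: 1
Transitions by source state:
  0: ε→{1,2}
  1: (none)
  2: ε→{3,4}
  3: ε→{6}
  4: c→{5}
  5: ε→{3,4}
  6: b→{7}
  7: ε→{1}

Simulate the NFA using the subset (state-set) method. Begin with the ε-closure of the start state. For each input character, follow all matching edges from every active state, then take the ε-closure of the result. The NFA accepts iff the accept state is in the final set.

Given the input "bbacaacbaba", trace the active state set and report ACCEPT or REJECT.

start: ε-closure({0}) = {0,1,2,3,4,6}
'b' @ 1: {1,7}  [accepting]
'b' @ 2: {}  — dead — no transitions
rest 'acaacbaba' ignored (set empty)
final: {}; accept 1 not in set

Answer: REJECT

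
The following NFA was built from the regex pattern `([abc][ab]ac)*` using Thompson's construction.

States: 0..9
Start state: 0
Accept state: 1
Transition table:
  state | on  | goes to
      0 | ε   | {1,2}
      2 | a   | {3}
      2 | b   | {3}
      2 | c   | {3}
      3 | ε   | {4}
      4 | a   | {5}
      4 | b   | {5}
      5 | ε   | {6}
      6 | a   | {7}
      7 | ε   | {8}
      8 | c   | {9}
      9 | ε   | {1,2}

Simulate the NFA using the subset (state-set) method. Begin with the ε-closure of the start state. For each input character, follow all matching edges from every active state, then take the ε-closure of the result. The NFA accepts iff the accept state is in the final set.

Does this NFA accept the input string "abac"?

Answer: ACCEPT

Steps:
initial (ε-close {0}): {0,1,2}
'a' @ 1: {3,4}
'b' @ 2: {5,6}
'a' @ 3: {7,8}
'c' @ 4: {1,2,9}  ✓accept
after full input: {1,2,9}  (accept=1 in)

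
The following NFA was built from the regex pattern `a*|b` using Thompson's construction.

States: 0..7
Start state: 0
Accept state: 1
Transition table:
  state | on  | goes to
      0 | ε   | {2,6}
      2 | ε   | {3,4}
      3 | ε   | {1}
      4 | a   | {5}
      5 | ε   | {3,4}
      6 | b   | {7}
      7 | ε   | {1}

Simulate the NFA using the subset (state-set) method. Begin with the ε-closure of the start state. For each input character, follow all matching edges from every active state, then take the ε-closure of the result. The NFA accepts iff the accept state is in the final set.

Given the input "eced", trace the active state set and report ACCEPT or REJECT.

initial (ε-close {0}): {0,1,2,3,4,6}
'e' @ 1: {}  — dead — no transitions
rest 'ced' ignored (set empty)
end set {} — state 1 not in

Answer: REJECT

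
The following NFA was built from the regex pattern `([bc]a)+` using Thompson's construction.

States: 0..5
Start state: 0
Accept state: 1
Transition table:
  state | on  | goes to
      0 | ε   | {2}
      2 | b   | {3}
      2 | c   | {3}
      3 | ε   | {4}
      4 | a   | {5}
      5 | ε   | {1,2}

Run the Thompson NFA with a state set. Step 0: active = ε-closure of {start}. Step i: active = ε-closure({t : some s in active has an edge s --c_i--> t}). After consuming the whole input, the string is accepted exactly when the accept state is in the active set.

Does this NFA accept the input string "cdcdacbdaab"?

Answer: REJECT

Steps:
initial (ε-close {0}): {0,2}
'c' @ 1: {3,4}
'd' @ 2: {}  — no active states
rest 'cdacbdaab' ignored (set empty)
after full input: {}  (accept=1 not in)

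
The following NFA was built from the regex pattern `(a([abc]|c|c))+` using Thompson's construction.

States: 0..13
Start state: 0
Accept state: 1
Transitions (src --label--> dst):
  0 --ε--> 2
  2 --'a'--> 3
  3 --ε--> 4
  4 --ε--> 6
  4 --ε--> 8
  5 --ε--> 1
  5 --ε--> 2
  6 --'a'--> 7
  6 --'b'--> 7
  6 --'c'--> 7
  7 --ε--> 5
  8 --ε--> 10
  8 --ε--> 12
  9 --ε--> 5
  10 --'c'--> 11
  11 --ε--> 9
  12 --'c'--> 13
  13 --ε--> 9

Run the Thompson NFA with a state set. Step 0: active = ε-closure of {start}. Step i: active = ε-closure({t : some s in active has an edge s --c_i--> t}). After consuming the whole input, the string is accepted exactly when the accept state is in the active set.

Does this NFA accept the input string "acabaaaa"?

start: ε-closure({0}) = {0,2}
'a' @ 1: {3,4,6,8,10,12}
'c' @ 2: {1,2,5,7,9,11,13}  (accept∈set)
'a' @ 3: {3,4,6,8,10,12}
'b' @ 4: {1,2,5,7}  (accept∈set)
'a' @ 5: {3,4,6,8,10,12}
'a' @ 6: {1,2,5,7}  (accept∈set)
'a' @ 7: {3,4,6,8,10,12}
'a' @ 8: {1,2,5,7}  (accept∈set)
after full input: {1,2,5,7}  (accept=1 in)

Answer: ACCEPT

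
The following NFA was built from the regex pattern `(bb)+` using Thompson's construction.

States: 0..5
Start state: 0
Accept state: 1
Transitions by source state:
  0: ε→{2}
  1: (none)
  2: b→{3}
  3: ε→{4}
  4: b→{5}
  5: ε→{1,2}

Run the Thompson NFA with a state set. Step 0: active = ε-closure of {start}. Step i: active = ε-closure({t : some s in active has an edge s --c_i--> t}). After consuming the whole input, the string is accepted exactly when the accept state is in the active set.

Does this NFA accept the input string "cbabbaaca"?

Answer: REJECT

Steps:
start: ε-closure({0}) = {0,2}
'c' @ 1: {}  — state set empty
rest 'babbaaca' ignored (set empty)
after full input: {}  (accept=1 not in)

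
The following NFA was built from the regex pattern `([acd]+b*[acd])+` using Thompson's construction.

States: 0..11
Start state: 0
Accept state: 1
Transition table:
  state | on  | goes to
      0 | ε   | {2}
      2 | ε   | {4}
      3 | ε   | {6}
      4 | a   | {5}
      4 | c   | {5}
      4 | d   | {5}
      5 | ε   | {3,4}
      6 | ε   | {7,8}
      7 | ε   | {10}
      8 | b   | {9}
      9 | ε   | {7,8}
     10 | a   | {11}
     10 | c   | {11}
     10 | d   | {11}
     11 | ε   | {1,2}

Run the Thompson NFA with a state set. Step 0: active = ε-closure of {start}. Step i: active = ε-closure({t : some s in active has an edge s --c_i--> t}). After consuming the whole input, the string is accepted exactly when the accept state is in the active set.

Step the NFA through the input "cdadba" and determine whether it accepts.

start: ε-closure({0}) = {0,2,4}
'c' @ 1: {3,4,5,6,7,8,10}
'd' @ 2: {1,2,3,4,5,6,7,8,10,11}  (accept∈set)
'a' @ 3: {1,2,3,4,5,6,7,8,10,11}  (accept∈set)
'd' @ 4: {1,2,3,4,5,6,7,8,10,11}  (accept∈set)
'b' @ 5: {7,8,9,10}
'a' @ 6: {1,2,4,11}  (accept∈set)
after full input: {1,2,4,11}  (accept=1 in)

Answer: ACCEPT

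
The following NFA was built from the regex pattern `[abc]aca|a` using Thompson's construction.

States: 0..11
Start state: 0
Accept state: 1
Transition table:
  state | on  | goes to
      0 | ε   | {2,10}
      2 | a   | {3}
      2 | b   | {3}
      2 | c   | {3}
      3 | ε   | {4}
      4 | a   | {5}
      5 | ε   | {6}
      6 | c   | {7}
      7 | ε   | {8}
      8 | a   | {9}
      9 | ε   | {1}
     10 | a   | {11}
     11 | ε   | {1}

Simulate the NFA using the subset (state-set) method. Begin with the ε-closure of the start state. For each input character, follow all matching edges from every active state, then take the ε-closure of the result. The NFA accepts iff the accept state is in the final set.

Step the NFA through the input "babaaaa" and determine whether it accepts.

Answer: REJECT

Steps:
initial (ε-close {0}): {0,2,10}
'b' @ 1: {3,4}
'a' @ 2: {5,6}
'b' @ 3: {}  — state set empty
rest 'aaaa' ignored (set empty)
end set {} — state 1 not in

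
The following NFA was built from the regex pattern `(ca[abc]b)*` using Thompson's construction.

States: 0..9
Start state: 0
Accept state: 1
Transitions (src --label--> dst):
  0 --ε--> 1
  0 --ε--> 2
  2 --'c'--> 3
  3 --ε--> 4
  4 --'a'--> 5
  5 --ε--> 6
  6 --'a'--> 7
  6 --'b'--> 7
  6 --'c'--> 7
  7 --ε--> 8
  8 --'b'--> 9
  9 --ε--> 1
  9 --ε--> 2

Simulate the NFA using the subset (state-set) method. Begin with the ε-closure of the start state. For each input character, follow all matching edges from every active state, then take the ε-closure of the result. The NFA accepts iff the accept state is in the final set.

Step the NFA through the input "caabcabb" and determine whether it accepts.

Answer: ACCEPT

Steps:
S₀ = ε-closure({0}) = {0,1,2}
'c' @ 1: {3,4}
'a' @ 2: {5,6}
'a' @ 3: {7,8}
'b' @ 4: {1,2,9}  ✓accept
'c' @ 5: {3,4}
'a' @ 6: {5,6}
'b' @ 7: {7,8}
'b' @ 8: {1,2,9}  ✓accept
end set {1,2,9} — state 1 in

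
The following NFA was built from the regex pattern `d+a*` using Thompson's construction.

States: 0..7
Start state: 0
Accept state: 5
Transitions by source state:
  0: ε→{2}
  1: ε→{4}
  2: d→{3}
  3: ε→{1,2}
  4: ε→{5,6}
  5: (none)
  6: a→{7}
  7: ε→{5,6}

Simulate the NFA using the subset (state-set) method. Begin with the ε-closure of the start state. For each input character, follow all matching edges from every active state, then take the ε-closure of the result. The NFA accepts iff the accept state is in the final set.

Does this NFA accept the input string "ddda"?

Answer: ACCEPT

Derivation:
initial (ε-close {0}): {0,2}
'd' @ 1: {1,2,3,4,5,6}  [accepting]
'd' @ 2: {1,2,3,4,5,6}  [accepting]
'd' @ 3: {1,2,3,4,5,6}  [accepting]
'a' @ 4: {5,6,7}  [accepting]
after full input: {5,6,7}  (accept=5 in)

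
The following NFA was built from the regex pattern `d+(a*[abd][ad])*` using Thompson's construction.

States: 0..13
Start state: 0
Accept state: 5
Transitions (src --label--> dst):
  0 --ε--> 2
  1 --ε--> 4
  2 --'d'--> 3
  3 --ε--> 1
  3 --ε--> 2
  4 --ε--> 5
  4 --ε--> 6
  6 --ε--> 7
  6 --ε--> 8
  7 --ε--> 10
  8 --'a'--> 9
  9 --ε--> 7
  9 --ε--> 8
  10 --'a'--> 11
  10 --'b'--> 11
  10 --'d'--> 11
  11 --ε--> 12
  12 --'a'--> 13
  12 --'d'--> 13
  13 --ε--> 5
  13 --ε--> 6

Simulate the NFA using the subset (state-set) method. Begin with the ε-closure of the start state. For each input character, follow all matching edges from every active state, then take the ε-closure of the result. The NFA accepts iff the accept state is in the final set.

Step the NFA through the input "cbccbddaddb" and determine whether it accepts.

initial (ε-close {0}): {0,2}
'c' @ 1: {}  — dead — no transitions
rest 'bccbddaddb' ignored (set empty)
end set {} — state 5 not in

Answer: REJECT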